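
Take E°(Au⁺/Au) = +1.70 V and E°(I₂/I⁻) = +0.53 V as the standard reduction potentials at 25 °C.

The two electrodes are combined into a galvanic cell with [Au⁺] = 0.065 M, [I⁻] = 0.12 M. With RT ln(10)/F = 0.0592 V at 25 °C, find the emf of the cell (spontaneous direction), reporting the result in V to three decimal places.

+1.045 V

Au⁺/Au is the cathode (higher E°), I₂/I⁻ the anode: E°cell = +1.70 − (+0.53) = +1.17 V, n = 2.
Overall: 2 Au⁺(aq) + 2 I⁻(aq) → 2 Au(s) + I₂(s)
Q = 1 / ([Au⁺]^2·[I⁻]^2); log Q = 4.216.
E = E° − (0.0592/n) log Q = +1.17 − (0.0592/2)(4.216) = +1.045 V.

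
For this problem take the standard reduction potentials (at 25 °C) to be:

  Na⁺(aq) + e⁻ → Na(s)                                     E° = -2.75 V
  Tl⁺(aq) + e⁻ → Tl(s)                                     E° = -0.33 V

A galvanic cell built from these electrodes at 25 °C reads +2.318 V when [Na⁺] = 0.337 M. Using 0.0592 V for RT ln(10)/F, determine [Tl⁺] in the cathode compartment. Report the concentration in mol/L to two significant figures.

0.0064 M

Tl⁺/Tl is the cathode, Na⁺/Na the anode: E°cell = +2.42 V, n = 1.
Overall reaction: Tl⁺(aq) + Na(s) → Tl(s) + Na⁺(aq); Q = [Na⁺]^1/[Tl⁺]^1.
From E = E° − (0.0592/n) log Q: log Q = (E° − E)·n/0.0592 = (+2.42 − (+2.318))·1/0.0592 = 1.7230.
So 1·log[Tl⁺] = 1·log(0.337) − log Q = -0.4724 − (1.7230) = -2.1954; [Tl⁺] = 10^(-2.1954) ≈ 0.0064 M.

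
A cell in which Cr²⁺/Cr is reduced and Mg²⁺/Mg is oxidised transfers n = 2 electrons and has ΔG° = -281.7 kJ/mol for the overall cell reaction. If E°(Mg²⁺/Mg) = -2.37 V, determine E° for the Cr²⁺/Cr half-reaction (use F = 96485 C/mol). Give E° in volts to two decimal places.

E°cell = −ΔG°/(nF) = −(-281.7×10³)/((2)(96485)) = +1.460 V.
Since Cr²⁺/Cr is the cathode and Mg²⁺/Mg the anode, E°cell = E°(Cr²⁺/Cr) − E°(Mg²⁺/Mg).
So E°(Cr²⁺/Cr) = E°cell + E°(Mg²⁺/Mg) = +1.460 + (-2.37) = -0.91 V.

-0.91 V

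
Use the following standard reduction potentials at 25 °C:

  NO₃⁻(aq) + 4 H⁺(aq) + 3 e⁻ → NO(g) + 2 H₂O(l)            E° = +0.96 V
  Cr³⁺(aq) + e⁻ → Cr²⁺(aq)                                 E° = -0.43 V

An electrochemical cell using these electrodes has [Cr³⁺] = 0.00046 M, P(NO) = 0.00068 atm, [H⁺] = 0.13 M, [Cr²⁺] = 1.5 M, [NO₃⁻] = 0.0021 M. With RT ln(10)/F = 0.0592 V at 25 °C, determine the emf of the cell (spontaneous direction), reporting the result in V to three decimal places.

+1.538 V

NO₃⁻/NO is the cathode (higher E°), Cr³⁺/Cr²⁺ the anode: E°cell = +0.96 − (-0.43) = +1.39 V, n = 3.
Overall: NO₃⁻(aq) + 4 H⁺(aq) + 3 Cr²⁺(aq) → NO(g) + 2 H₂O(l) + 3 Cr³⁺(aq)
Q = P(NO)·[Cr³⁺]^3 / ([NO₃⁻]·[H⁺]^4·[Cr²⁺]^3); log Q = -7.485.
E = E° − (0.0592/n) log Q = +1.39 − (0.0592/3)(-7.485) = +1.538 V.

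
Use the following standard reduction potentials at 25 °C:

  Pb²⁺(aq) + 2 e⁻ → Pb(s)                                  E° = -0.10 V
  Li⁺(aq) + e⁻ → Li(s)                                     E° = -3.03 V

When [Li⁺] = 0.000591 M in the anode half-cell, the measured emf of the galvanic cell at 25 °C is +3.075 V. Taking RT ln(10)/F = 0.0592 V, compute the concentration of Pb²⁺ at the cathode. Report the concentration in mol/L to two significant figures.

0.028 M

Pb²⁺/Pb is the cathode, Li⁺/Li the anode: E°cell = +2.93 V, n = 2.
Overall reaction: Pb²⁺(aq) + 2 Li(s) → Pb(s) + 2 Li⁺(aq); Q = [Li⁺]^2/[Pb²⁺]^1.
From E = E° − (0.0592/n) log Q: log Q = (E° − E)·n/0.0592 = (+2.93 − (+3.075))·2/0.0592 = -4.8986.
So 1·log[Pb²⁺] = 2·log(0.000591) − log Q = -6.4568 − (-4.8986) = -1.5582; [Pb²⁺] = 10^(-1.5582) ≈ 0.028 M.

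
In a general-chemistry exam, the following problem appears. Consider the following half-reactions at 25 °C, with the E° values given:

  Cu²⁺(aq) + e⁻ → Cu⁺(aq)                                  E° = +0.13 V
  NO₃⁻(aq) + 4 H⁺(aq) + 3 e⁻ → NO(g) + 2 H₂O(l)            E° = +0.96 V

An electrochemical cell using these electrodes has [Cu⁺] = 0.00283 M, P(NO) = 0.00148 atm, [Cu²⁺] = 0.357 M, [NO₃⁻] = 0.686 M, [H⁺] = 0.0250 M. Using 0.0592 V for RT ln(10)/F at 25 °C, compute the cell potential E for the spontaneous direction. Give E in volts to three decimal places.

NO₃⁻/NO is the cathode (higher E°), Cu²⁺/Cu⁺ the anode: E°cell = +0.96 − (+0.13) = +0.83 V, n = 3.
Overall: NO₃⁻(aq) + 4 H⁺(aq) + 3 Cu⁺(aq) → NO(g) + 2 H₂O(l) + 3 Cu²⁺(aq)
Q = P(NO)·[Cu²⁺]^3 / ([NO₃⁻]·[H⁺]^4·[Cu⁺]^3); log Q = 10.045.
E = E° − (0.0592/n) log Q = +0.83 − (0.0592/3)(10.045) = +0.632 V.

+0.632 V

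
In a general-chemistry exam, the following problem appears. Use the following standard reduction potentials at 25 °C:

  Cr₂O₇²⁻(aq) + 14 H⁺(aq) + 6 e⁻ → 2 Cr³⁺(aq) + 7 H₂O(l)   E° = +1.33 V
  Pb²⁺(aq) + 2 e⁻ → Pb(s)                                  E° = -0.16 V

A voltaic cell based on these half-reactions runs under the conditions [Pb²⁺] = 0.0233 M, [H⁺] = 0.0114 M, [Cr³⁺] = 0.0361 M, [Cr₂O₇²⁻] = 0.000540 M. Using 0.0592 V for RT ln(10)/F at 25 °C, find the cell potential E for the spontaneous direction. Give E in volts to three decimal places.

Cr₂O₇²⁻/Cr³⁺ is the cathode (higher E°), Pb²⁺/Pb the anode: E°cell = +1.33 − (-0.16) = +1.49 V, n = 6.
Overall: Cr₂O₇²⁻(aq) + 14 H⁺(aq) + 3 Pb(s) → 2 Cr³⁺(aq) + 7 H₂O(l) + 3 Pb²⁺(aq)
Q = [Cr³⁺]^2·[Pb²⁺]^3 / ([Cr₂O₇²⁻]·[H⁺]^14); log Q = 22.688.
E = E° − (0.0592/n) log Q = +1.49 − (0.0592/6)(22.688) = +1.266 V.

+1.266 V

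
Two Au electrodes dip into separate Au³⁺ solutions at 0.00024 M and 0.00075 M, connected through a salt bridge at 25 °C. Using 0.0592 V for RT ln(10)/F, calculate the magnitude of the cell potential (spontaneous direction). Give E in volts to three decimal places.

For a concentration cell E°cell = 0. The 0.00075 M side is the cathode (reduction is favoured where [Au³⁺] is higher).
With n = 3, E = −(0.0592/3) log([Au³⁺]ₐₙ/[Au³⁺]꜀ₐₜ) = −(0.0592/3) log(0.00024/0.00075) = −(0.0592/3)(-0.495) = +0.010 V.

+0.010 V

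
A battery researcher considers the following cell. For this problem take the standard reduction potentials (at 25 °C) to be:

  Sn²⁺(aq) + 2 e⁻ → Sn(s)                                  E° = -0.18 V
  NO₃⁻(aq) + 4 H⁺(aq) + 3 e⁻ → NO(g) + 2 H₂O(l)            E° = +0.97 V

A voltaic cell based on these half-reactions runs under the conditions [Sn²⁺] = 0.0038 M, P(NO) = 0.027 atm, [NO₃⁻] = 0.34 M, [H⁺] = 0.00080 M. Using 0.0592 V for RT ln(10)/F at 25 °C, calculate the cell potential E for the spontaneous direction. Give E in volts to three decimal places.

NO₃⁻/NO is the cathode (higher E°), Sn²⁺/Sn the anode: E°cell = +0.97 − (-0.18) = +1.15 V, n = 6.
Overall: 2 NO₃⁻(aq) + 8 H⁺(aq) + 3 Sn(s) → 2 NO(g) + 4 H₂O(l) + 3 Sn²⁺(aq)
Q = P(NO)^2·[Sn²⁺]^3 / ([NO₃⁻]^2·[H⁺]^8); log Q = 15.314.
E = E° − (0.0592/n) log Q = +1.15 − (0.0592/6)(15.314) = +0.999 V.

+0.999 V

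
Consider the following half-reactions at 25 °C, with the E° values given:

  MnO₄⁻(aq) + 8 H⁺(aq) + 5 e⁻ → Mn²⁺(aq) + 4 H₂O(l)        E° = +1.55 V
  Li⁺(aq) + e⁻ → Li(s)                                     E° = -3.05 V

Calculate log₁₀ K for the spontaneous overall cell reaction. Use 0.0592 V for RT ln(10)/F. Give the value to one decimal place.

Cathode: MnO₄⁻/Mn²⁺; anode: Li⁺/Li. E°cell = +4.60 V, n = 5.
log K = nE°cell / 0.0592 = (5)(+4.60) / 0.0592 = 388.5.

388.5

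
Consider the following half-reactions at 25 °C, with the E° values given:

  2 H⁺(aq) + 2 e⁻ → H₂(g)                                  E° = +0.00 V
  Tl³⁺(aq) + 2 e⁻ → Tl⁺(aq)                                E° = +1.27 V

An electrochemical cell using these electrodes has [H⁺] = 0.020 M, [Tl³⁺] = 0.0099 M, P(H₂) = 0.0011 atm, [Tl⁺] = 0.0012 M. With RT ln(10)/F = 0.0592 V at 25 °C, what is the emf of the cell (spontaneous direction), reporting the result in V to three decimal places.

+1.310 V

Tl³⁺/Tl⁺ is the cathode (higher E°), H⁺/H₂ the anode: E°cell = +1.27 − (+0.00) = +1.27 V, n = 2.
Overall: Tl³⁺(aq) + H₂(g) → Tl⁺(aq) + 2 H⁺(aq)
Q = [Tl⁺]·[H⁺]^2 / ([Tl³⁺]·P(H₂)); log Q = -1.356.
E = E° − (0.0592/n) log Q = +1.27 − (0.0592/2)(-1.356) = +1.310 V.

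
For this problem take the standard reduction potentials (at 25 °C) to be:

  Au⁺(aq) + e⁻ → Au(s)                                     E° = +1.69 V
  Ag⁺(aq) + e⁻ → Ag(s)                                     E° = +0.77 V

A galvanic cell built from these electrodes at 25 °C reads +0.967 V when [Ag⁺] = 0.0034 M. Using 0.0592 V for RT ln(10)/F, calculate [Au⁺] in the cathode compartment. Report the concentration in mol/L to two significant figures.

0.021 M

Au⁺/Au is the cathode, Ag⁺/Ag the anode: E°cell = +0.92 V, n = 1.
Overall reaction: Au⁺(aq) + Ag(s) → Au(s) + Ag⁺(aq); Q = [Ag⁺]^1/[Au⁺]^1.
From E = E° − (0.0592/n) log Q: log Q = (E° − E)·n/0.0592 = (+0.92 − (+0.967))·1/0.0592 = -0.7939.
So 1·log[Au⁺] = 1·log(0.0034) − log Q = -2.4685 − (-0.7939) = -1.6746; [Au⁺] = 10^(-1.6746) ≈ 0.021 M.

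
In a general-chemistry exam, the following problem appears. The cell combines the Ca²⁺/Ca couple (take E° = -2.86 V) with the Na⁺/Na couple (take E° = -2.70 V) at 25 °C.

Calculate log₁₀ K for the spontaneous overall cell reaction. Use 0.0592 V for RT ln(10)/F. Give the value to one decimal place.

Cathode: Na⁺/Na; anode: Ca²⁺/Ca. E°cell = +0.16 V, n = 2.
log K = nE°cell / 0.0592 = (2)(+0.16) / 0.0592 = 5.4.

5.4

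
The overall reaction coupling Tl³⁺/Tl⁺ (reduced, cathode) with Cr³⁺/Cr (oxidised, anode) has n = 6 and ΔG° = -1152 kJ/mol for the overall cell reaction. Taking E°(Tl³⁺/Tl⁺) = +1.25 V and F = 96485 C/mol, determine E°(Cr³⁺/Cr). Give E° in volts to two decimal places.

E°cell = −ΔG°/(nF) = −(-1152×10³)/((6)(96485)) = +1.990 V.
Since Tl³⁺/Tl⁺ is the cathode and Cr³⁺/Cr the anode, E°cell = E°(Tl³⁺/Tl⁺) − E°(Cr³⁺/Cr).
So E°(Cr³⁺/Cr) = E°(Tl³⁺/Tl⁺) − E°cell = (+1.25) − (+1.990) = -0.74 V.

-0.74 V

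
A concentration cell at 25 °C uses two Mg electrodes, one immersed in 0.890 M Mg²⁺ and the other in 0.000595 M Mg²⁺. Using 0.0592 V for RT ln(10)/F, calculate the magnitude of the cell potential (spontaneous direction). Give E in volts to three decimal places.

For a concentration cell E°cell = 0. The 0.890 M side is the cathode (reduction is favoured where [Mg²⁺] is higher).
With n = 2, E = −(0.0592/2) log([Mg²⁺]ₐₙ/[Mg²⁺]꜀ₐₜ) = −(0.0592/2) log(0.000595/0.89) = −(0.0592/2)(-3.175) = +0.094 V.

+0.094 V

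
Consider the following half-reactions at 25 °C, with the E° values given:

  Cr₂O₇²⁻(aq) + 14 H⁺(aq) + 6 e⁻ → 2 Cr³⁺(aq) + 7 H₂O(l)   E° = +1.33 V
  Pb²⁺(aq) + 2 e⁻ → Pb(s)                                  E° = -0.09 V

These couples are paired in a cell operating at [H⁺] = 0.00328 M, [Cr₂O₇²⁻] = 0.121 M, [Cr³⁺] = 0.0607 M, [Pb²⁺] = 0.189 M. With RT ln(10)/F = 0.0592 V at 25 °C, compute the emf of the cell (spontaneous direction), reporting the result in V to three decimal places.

Cr₂O₇²⁻/Cr³⁺ is the cathode (higher E°), Pb²⁺/Pb the anode: E°cell = +1.33 − (-0.09) = +1.42 V, n = 6.
Overall: Cr₂O₇²⁻(aq) + 14 H⁺(aq) + 3 Pb(s) → 2 Cr³⁺(aq) + 7 H₂O(l) + 3 Pb²⁺(aq)
Q = [Cr³⁺]^2·[Pb²⁺]^3 / ([Cr₂O₇²⁻]·[H⁺]^14); log Q = 31.091.
E = E° − (0.0592/n) log Q = +1.42 − (0.0592/6)(31.091) = +1.113 V.

+1.113 V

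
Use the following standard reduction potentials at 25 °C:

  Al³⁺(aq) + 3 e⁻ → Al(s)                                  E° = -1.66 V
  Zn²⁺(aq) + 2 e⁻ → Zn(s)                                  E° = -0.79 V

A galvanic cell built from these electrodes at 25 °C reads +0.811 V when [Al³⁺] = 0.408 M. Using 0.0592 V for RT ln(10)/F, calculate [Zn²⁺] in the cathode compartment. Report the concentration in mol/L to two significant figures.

0.0056 M

Zn²⁺/Zn is the cathode, Al³⁺/Al the anode: E°cell = +0.87 V, n = 6.
Overall reaction: 3 Zn²⁺(aq) + 2 Al(s) → 3 Zn(s) + 2 Al³⁺(aq); Q = [Al³⁺]^2/[Zn²⁺]^3.
From E = E° − (0.0592/n) log Q: log Q = (E° − E)·n/0.0592 = (+0.87 − (+0.811))·6/0.0592 = 5.9797.
So 3·log[Zn²⁺] = 2·log(0.408) − log Q = -0.7787 − (5.9797) = -6.7584; log[Zn²⁺] = -6.7584 / 3 = -2.2528; [Zn²⁺] = 10^(-2.2528) ≈ 0.0056 M.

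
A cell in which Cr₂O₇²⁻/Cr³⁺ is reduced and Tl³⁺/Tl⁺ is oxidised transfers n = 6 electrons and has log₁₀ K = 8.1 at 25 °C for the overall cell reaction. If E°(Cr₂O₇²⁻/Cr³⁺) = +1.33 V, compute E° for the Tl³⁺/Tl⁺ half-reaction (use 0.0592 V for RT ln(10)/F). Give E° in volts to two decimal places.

E°cell = (0.0592/n)·log K = (0.0592/6)(8.1) = +0.080 V.
Since Cr₂O₇²⁻/Cr³⁺ is the cathode and Tl³⁺/Tl⁺ the anode, E°cell = E°(Cr₂O₇²⁻/Cr³⁺) − E°(Tl³⁺/Tl⁺).
So E°(Tl³⁺/Tl⁺) = E°(Cr₂O₇²⁻/Cr³⁺) − E°cell = (+1.33) − (+0.080) = +1.25 V.

+1.25 V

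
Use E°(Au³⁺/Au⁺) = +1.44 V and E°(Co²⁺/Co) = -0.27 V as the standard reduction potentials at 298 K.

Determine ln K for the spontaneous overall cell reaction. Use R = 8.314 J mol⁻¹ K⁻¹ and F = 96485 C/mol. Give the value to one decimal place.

133.2

Cathode: Au³⁺/Au⁺; anode: Co²⁺/Co. E°cell = (+1.44) − (-0.27) = +1.71 V, with n = 2.
ΔG° = −nFE° = −RT ln K, so ln K = nFE°/(RT) = (2)(96485)(+1.71) / ((8.314)(298)) = 133.186.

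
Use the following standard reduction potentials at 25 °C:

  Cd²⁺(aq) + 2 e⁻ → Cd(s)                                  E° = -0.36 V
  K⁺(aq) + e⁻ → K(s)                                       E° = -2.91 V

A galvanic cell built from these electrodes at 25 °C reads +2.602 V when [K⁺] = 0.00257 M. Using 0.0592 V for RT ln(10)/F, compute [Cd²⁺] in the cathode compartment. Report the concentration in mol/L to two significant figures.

Cd²⁺/Cd is the cathode, K⁺/K the anode: E°cell = +2.55 V, n = 2.
Overall reaction: Cd²⁺(aq) + 2 K(s) → Cd(s) + 2 K⁺(aq); Q = [K⁺]^2/[Cd²⁺]^1.
From E = E° − (0.0592/n) log Q: log Q = (E° − E)·n/0.0592 = (+2.55 − (+2.602))·2/0.0592 = -1.7568.
So 1·log[Cd²⁺] = 2·log(0.00257) − log Q = -5.1801 − (-1.7568) = -3.4233; [Cd²⁺] = 10^(-3.4233) ≈ 0.00038 M.

0.00038 M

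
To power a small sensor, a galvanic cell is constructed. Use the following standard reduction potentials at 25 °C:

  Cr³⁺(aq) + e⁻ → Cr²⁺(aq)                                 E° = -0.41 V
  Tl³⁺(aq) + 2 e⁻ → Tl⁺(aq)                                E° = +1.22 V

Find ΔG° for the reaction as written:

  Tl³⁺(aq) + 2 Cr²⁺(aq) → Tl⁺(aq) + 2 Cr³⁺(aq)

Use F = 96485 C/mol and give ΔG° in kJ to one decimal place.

As written, Tl³⁺/Tl⁺ is reduced (cathode) and Cr³⁺/Cr²⁺ is oxidised (anode), so E°cell = (+1.22) − (-0.41) = +1.63 V.
Balancing electrons gives n = 2.
ΔG° = −nFE° = −(2)(96485)(+1.63) = -314,541 J = -314.5 kJ.

-314.5 kJ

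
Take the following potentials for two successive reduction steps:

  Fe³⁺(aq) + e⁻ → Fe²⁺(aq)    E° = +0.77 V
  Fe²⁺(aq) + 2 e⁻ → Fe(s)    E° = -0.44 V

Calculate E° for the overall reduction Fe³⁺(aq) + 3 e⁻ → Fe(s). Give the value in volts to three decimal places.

-0.037 V

Adding the free-energy changes (−nFE°) of the two steps gives −n₃FE°₃ = −n₁FE°₁ − n₂FE°₂.
E°₃ = (1×+0.77 + 2×-0.44) / 3 = (-0.110) / 3 = -0.037 V.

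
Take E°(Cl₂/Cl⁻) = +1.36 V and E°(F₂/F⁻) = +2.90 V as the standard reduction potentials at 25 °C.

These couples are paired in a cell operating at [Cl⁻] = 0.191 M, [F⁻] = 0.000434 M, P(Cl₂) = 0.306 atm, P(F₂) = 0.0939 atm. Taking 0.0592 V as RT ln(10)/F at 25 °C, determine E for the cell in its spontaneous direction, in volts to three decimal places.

+1.681 V

F₂/F⁻ is the cathode (higher E°), Cl₂/Cl⁻ the anode: E°cell = +2.90 − (+1.36) = +1.54 V, n = 2.
Overall: F₂(g) + 2 Cl⁻(aq) → 2 F⁻(aq) + Cl₂(g)
Q = [F⁻]^2·P(Cl₂) / (P(F₂)·[Cl⁻]^2); log Q = -4.774.
E = E° − (0.0592/n) log Q = +1.54 − (0.0592/2)(-4.774) = +1.681 V.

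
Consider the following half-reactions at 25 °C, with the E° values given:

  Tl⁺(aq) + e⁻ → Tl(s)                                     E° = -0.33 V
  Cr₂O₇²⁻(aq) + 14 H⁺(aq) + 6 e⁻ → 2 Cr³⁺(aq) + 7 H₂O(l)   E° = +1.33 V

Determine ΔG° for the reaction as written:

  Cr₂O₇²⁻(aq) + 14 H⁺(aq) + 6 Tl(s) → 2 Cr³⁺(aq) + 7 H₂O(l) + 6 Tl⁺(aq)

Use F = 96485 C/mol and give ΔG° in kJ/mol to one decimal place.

-961.0 kJ/mol

As written, Cr₂O₇²⁻/Cr³⁺ is reduced (cathode) and Tl⁺/Tl is oxidised (anode), so E°cell = (+1.33) − (-0.33) = +1.66 V.
Balancing electrons gives n = 6.
ΔG° = −nFE° = −(6)(96485)(+1.66) = -960,991 J = -961.0 kJ/mol.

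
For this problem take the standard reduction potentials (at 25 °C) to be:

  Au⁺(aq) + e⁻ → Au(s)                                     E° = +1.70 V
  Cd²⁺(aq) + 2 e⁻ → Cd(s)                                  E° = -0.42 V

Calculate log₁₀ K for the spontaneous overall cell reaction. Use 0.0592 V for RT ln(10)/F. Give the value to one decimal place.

71.6

Cathode: Au⁺/Au; anode: Cd²⁺/Cd. E°cell = +2.12 V, n = 2.
log K = nE°cell / 0.0592 = (2)(+2.12) / 0.0592 = 71.6.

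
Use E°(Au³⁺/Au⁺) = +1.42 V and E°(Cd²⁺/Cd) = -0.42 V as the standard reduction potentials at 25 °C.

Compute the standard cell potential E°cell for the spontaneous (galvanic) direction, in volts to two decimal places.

The Au³⁺/Au⁺ couple has the higher reduction potential, so it is the cathode; Cd²⁺/Cd is oxidised at the anode.
E°cell = E°(cathode) − E°(anode) = (+1.42) − (-0.42) = +1.84 V.

+1.84 V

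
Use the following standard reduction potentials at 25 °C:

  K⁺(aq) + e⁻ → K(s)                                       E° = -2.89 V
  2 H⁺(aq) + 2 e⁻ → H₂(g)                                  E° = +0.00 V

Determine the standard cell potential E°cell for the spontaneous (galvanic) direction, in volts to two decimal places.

+2.89 V

The H⁺/H₂ couple has the higher reduction potential, so it is the cathode; K⁺/K is oxidised at the anode.
E°cell = E°(cathode) − E°(anode) = (+0.00) − (-2.89) = +2.89 V.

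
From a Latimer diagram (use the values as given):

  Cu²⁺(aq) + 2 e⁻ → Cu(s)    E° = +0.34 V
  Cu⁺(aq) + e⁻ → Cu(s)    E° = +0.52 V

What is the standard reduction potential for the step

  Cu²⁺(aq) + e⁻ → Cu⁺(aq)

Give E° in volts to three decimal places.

+0.160 V

Sequential free energies add, so n₃E°₃ = n₁E°₁ + n₂E°₂.
With n₃ = 2, and the known step contributing 1×(+0.52) V, the unknown satisfies 1·E° = 2×(+0.34) − 1×(+0.52) = +0.160.
E° = +0.160 / 1 = +0.160 V.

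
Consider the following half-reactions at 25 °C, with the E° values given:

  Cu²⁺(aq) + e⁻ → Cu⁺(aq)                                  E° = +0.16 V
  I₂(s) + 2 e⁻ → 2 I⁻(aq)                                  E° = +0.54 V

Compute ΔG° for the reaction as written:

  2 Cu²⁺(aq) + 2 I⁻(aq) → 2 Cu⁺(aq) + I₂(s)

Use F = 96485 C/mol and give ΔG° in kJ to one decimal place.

As written, Cu²⁺/Cu⁺ is reduced (cathode) and I₂/I⁻ is oxidised (anode), so E°cell = (+0.16) − (+0.54) = -0.38 V.
Balancing electrons gives n = 2.
ΔG° = −nFE° = −(2)(96485)(-0.38) = 73,329 J = +73.3 kJ.

+73.3 kJ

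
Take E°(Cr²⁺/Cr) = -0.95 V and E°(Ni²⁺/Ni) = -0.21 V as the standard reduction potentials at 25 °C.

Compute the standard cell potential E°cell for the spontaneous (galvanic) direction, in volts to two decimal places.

The Ni²⁺/Ni couple has the higher reduction potential, so it is the cathode; Cr²⁺/Cr is oxidised at the anode.
E°cell = E°(cathode) − E°(anode) = (-0.21) − (-0.95) = +0.74 V.

+0.74 V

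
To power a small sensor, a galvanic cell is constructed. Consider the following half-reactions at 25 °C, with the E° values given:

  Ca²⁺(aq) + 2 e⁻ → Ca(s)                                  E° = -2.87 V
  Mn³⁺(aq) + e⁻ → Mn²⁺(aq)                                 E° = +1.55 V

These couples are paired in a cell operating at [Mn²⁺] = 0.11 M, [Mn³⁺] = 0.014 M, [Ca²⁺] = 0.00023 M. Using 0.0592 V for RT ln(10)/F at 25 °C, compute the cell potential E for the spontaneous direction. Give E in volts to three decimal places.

Mn³⁺/Mn²⁺ is the cathode (higher E°), Ca²⁺/Ca the anode: E°cell = +1.55 − (-2.87) = +4.42 V, n = 2.
Overall: 2 Mn³⁺(aq) + Ca(s) → 2 Mn²⁺(aq) + Ca²⁺(aq)
Q = [Mn²⁺]^2·[Ca²⁺] / ([Mn³⁺]^2); log Q = -1.848.
E = E° − (0.0592/n) log Q = +4.42 − (0.0592/2)(-1.848) = +4.475 V.

+4.475 V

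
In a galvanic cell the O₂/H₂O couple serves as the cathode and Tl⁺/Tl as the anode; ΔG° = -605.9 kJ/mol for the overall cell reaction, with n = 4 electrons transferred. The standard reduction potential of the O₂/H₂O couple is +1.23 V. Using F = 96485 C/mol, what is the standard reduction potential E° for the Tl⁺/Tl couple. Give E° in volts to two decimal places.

E°cell = −ΔG°/(nF) = −(-605.9×10³)/((4)(96485)) = +1.570 V.
Since O₂/H₂O is the cathode and Tl⁺/Tl the anode, E°cell = E°(O₂/H₂O) − E°(Tl⁺/Tl).
So E°(Tl⁺/Tl) = E°(O₂/H₂O) − E°cell = (+1.23) − (+1.570) = -0.34 V.

-0.34 V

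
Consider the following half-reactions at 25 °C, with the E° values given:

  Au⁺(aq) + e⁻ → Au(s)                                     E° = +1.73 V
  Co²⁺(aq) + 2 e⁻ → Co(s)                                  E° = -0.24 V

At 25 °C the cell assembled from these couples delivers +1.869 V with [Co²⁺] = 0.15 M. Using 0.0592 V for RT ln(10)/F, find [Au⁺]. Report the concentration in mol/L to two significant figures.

0.0076 M

Au⁺/Au is the cathode, Co²⁺/Co the anode: E°cell = +1.97 V, n = 2.
Overall reaction: 2 Au⁺(aq) + Co(s) → 2 Au(s) + Co²⁺(aq); Q = [Co²⁺]^1/[Au⁺]^2.
From E = E° − (0.0592/n) log Q: log Q = (E° − E)·n/0.0592 = (+1.97 − (+1.869))·2/0.0592 = 3.4122.
So 2·log[Au⁺] = 1·log(0.15) − log Q = -0.8239 − (3.4122) = -4.2361; log[Au⁺] = -4.2361 / 2 = -2.1181; [Au⁺] = 10^(-2.1181) ≈ 0.0076 M.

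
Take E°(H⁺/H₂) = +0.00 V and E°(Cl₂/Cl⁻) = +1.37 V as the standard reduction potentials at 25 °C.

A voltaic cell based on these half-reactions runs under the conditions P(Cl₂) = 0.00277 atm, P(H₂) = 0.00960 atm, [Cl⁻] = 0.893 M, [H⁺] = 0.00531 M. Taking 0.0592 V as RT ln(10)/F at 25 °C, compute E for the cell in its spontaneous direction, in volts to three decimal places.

+1.372 V

Cl₂/Cl⁻ is the cathode (higher E°), H⁺/H₂ the anode: E°cell = +1.37 − (+0.00) = +1.37 V, n = 2.
Overall: Cl₂(g) + H₂(g) → 2 Cl⁻(aq) + 2 H⁺(aq)
Q = [Cl⁻]^2·[H⁺]^2 / (P(Cl₂)·P(H₂)); log Q = -0.073.
E = E° − (0.0592/n) log Q = +1.37 − (0.0592/2)(-0.073) = +1.372 V.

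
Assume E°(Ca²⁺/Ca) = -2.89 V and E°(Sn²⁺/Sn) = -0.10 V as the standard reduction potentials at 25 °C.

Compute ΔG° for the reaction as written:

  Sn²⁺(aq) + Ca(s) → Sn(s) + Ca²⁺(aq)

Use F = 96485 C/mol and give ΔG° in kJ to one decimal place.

-538.4 kJ

As written, Sn²⁺/Sn is reduced (cathode) and Ca²⁺/Ca is oxidised (anode), so E°cell = (-0.10) − (-2.89) = +2.79 V.
Balancing electrons gives n = 2.
ΔG° = −nFE° = −(2)(96485)(+2.79) = -538,386 J = -538.4 kJ.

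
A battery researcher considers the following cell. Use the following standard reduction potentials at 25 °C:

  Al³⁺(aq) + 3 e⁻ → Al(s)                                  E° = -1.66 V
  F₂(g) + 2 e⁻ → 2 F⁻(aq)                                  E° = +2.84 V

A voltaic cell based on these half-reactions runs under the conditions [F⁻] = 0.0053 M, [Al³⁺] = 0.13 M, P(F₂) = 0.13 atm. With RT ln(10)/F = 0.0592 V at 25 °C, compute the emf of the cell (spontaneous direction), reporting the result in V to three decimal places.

+4.626 V

F₂/F⁻ is the cathode (higher E°), Al³⁺/Al the anode: E°cell = +2.84 − (-1.66) = +4.50 V, n = 6.
Overall: 3 F₂(g) + 2 Al(s) → 6 F⁻(aq) + 2 Al³⁺(aq)
Q = [F⁻]^6·[Al³⁺]^2 / (P(F₂)^3); log Q = -12.768.
E = E° − (0.0592/n) log Q = +4.50 − (0.0592/6)(-12.768) = +4.626 V.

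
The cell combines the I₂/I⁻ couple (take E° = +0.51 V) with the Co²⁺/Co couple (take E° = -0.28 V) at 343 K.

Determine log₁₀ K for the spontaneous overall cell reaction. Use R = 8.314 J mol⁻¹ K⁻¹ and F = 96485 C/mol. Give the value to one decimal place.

23.2

Cathode: I₂/I⁻; anode: Co²⁺/Co. E°cell = (+0.51) − (-0.28) = +0.79 V, with n = 2.
ΔG° = −nFE° = −RT ln K, so ln K = nFE°/(RT) = (2)(96485)(+0.79) / ((8.314)(343)) = 53.458.
log₁₀ K = 53.458 / ln 10 = 23.2.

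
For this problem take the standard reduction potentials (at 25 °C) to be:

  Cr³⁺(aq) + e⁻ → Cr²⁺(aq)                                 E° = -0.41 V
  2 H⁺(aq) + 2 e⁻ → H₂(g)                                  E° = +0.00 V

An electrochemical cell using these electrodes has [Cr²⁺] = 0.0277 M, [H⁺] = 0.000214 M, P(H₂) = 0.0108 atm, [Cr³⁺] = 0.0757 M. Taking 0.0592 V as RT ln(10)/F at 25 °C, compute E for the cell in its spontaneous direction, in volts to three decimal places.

+0.225 V

H⁺/H₂ is the cathode (higher E°), Cr³⁺/Cr²⁺ the anode: E°cell = +0.00 − (-0.41) = +0.41 V, n = 2.
Overall: 2 H⁺(aq) + 2 Cr²⁺(aq) → H₂(g) + 2 Cr³⁺(aq)
Q = P(H₂)·[Cr³⁺]^2 / ([H⁺]^2·[Cr²⁺]^2); log Q = 6.246.
E = E° − (0.0592/n) log Q = +0.41 − (0.0592/2)(6.246) = +0.225 V.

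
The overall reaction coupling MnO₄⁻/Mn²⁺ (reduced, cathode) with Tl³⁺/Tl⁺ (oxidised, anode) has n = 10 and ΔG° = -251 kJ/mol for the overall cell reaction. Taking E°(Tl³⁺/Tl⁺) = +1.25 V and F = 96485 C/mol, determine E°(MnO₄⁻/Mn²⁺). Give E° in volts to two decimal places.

E°cell = −ΔG°/(nF) = −(-251×10³)/((10)(96485)) = +0.260 V.
Since MnO₄⁻/Mn²⁺ is the cathode and Tl³⁺/Tl⁺ the anode, E°cell = E°(MnO₄⁻/Mn²⁺) − E°(Tl³⁺/Tl⁺).
So E°(MnO₄⁻/Mn²⁺) = E°cell + E°(Tl³⁺/Tl⁺) = +0.260 + (+1.25) = +1.51 V.

+1.51 V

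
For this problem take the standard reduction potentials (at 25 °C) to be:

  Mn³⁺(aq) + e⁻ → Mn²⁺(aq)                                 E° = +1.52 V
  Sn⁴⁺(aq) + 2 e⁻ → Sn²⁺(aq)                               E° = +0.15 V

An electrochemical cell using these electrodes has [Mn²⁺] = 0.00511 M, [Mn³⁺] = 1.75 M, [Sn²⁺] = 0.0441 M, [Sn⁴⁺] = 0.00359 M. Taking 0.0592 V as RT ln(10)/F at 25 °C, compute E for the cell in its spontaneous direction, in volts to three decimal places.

+1.552 V

Mn³⁺/Mn²⁺ is the cathode (higher E°), Sn⁴⁺/Sn²⁺ the anode: E°cell = +1.52 − (+0.15) = +1.37 V, n = 2.
Overall: 2 Mn³⁺(aq) + Sn²⁺(aq) → 2 Mn²⁺(aq) + Sn⁴⁺(aq)
Q = [Mn²⁺]^2·[Sn⁴⁺] / ([Mn³⁺]^2·[Sn²⁺]); log Q = -6.159.
E = E° − (0.0592/n) log Q = +1.37 − (0.0592/2)(-6.159) = +1.552 V.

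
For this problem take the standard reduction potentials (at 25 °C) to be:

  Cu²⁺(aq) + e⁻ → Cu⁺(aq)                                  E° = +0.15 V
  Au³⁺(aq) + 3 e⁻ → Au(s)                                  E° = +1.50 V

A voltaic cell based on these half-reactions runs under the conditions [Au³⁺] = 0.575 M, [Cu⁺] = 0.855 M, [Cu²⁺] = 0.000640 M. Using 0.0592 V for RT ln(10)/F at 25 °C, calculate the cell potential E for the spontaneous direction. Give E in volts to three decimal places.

+1.530 V

Au³⁺/Au is the cathode (higher E°), Cu²⁺/Cu⁺ the anode: E°cell = +1.50 − (+0.15) = +1.35 V, n = 3.
Overall: Au³⁺(aq) + 3 Cu⁺(aq) → Au(s) + 3 Cu²⁺(aq)
Q = [Cu²⁺]^3 / ([Au³⁺]·[Cu⁺]^3); log Q = -9.137.
E = E° − (0.0592/n) log Q = +1.35 − (0.0592/3)(-9.137) = +1.530 V.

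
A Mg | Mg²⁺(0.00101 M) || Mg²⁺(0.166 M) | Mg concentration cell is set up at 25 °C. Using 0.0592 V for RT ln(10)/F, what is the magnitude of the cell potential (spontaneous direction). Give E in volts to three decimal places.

For a concentration cell E°cell = 0. The 0.166 M side is the cathode (reduction is favoured where [Mg²⁺] is higher).
With n = 2, E = −(0.0592/2) log([Mg²⁺]ₐₙ/[Mg²⁺]꜀ₐₜ) = −(0.0592/2) log(0.00101/0.166) = −(0.0592/2)(-2.216) = +0.066 V.

+0.066 V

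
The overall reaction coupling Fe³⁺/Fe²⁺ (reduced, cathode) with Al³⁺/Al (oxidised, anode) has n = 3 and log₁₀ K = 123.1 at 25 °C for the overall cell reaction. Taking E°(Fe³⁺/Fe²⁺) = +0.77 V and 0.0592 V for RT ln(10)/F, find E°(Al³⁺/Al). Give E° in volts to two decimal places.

-1.66 V

E°cell = (0.0592/n)·log K = (0.0592/3)(123.1) = +2.429 V.
Since Fe³⁺/Fe²⁺ is the cathode and Al³⁺/Al the anode, E°cell = E°(Fe³⁺/Fe²⁺) − E°(Al³⁺/Al).
So E°(Al³⁺/Al) = E°(Fe³⁺/Fe²⁺) − E°cell = (+0.77) − (+2.429) = -1.66 V.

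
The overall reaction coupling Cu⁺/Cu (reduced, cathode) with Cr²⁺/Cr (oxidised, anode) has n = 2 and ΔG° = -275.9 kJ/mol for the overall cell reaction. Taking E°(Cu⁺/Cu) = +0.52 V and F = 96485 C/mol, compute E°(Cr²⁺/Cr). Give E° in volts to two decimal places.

E°cell = −ΔG°/(nF) = −(-275.9×10³)/((2)(96485)) = +1.430 V.
Since Cu⁺/Cu is the cathode and Cr²⁺/Cr the anode, E°cell = E°(Cu⁺/Cu) − E°(Cr²⁺/Cr).
So E°(Cr²⁺/Cr) = E°(Cu⁺/Cu) − E°cell = (+0.52) − (+1.430) = -0.91 V.

-0.91 V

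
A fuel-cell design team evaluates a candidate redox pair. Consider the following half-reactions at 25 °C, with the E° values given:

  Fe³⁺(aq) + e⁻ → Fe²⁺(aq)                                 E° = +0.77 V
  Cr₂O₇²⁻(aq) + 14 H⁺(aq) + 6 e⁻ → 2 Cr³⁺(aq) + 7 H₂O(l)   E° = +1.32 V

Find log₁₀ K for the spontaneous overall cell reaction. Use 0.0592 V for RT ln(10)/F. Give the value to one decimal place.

Cathode: Cr₂O₇²⁻/Cr³⁺; anode: Fe³⁺/Fe²⁺. E°cell = +0.55 V, n = 6.
log K = nE°cell / 0.0592 = (6)(+0.55) / 0.0592 = 55.7.

55.7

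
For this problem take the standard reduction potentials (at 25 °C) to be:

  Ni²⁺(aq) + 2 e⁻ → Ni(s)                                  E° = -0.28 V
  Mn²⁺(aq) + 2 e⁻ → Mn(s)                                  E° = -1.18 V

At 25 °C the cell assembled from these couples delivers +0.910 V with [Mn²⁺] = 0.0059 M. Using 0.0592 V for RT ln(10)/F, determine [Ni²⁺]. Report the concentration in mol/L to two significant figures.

Ni²⁺/Ni is the cathode, Mn²⁺/Mn the anode: E°cell = +0.90 V, n = 2.
Overall reaction: Ni²⁺(aq) + Mn(s) → Ni(s) + Mn²⁺(aq); Q = [Mn²⁺]^1/[Ni²⁺]^1.
From E = E° − (0.0592/n) log Q: log Q = (E° − E)·n/0.0592 = (+0.90 − (+0.910))·2/0.0592 = -0.3378.
So 1·log[Ni²⁺] = 1·log(0.0059) − log Q = -2.2291 − (-0.3378) = -1.8913; [Ni²⁺] = 10^(-1.8913) ≈ 0.013 M.

0.013 M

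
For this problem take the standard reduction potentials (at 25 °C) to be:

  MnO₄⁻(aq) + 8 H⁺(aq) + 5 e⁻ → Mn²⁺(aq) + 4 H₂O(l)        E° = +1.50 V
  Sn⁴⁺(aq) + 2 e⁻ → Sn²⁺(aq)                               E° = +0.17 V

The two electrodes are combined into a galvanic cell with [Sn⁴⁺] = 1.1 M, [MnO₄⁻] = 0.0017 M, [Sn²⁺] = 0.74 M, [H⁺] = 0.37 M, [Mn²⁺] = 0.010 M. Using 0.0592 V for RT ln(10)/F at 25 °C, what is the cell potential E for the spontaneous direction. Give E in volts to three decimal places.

+1.275 V

MnO₄⁻/Mn²⁺ is the cathode (higher E°), Sn⁴⁺/Sn²⁺ the anode: E°cell = +1.50 − (+0.17) = +1.33 V, n = 10.
Overall: 2 MnO₄⁻(aq) + 16 H⁺(aq) + 5 Sn²⁺(aq) → 2 Mn²⁺(aq) + 8 H₂O(l) + 5 Sn⁴⁺(aq)
Q = [Mn²⁺]^2·[Sn⁴⁺]^5 / ([MnO₄⁻]^2·[H⁺]^16·[Sn²⁺]^5); log Q = 9.309.
E = E° − (0.0592/n) log Q = +1.33 − (0.0592/10)(9.309) = +1.275 V.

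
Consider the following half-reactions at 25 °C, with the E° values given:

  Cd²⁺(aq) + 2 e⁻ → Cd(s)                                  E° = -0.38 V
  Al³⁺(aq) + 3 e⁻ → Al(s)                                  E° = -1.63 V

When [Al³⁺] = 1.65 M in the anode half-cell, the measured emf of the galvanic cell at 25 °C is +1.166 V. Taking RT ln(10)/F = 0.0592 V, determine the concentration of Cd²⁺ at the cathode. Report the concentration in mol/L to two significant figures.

Cd²⁺/Cd is the cathode, Al³⁺/Al the anode: E°cell = +1.25 V, n = 6.
Overall reaction: 3 Cd²⁺(aq) + 2 Al(s) → 3 Cd(s) + 2 Al³⁺(aq); Q = [Al³⁺]^2/[Cd²⁺]^3.
From E = E° − (0.0592/n) log Q: log Q = (E° − E)·n/0.0592 = (+1.25 − (+1.166))·6/0.0592 = 8.5135.
So 3·log[Cd²⁺] = 2·log(1.65) − log Q = 0.4350 − (8.5135) = -8.0785; log[Cd²⁺] = -8.0785 / 3 = -2.6928; [Cd²⁺] = 10^(-2.6928) ≈ 0.0020 M.

0.0020 M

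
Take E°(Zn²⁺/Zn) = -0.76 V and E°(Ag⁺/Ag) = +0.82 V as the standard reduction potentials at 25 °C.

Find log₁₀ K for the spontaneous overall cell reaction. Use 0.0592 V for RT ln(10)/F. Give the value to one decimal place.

Cathode: Ag⁺/Ag; anode: Zn²⁺/Zn. E°cell = +1.58 V, n = 2.
log K = nE°cell / 0.0592 = (2)(+1.58) / 0.0592 = 53.4.

53.4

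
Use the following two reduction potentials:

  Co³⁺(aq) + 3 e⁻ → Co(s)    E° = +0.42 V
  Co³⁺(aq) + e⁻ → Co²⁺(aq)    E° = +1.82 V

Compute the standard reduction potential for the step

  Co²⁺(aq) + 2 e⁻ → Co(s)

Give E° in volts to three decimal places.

-0.280 V

Sequential free energies add, so n₃E°₃ = n₁E°₁ + n₂E°₂.
With n₃ = 3, and the known step contributing 1×(+1.82) V, the unknown satisfies 2·E° = 3×(+0.42) − 1×(+1.82) = -0.560.
E° = -0.560 / 2 = -0.280 V.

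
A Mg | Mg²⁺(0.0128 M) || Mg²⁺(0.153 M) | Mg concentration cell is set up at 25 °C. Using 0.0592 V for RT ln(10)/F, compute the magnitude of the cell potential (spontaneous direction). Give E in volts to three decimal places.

+0.032 V

For a concentration cell E°cell = 0. The 0.153 M side is the cathode (reduction is favoured where [Mg²⁺] is higher).
With n = 2, E = −(0.0592/2) log([Mg²⁺]ₐₙ/[Mg²⁺]꜀ₐₜ) = −(0.0592/2) log(0.0128/0.153) = −(0.0592/2)(-1.077) = +0.032 V.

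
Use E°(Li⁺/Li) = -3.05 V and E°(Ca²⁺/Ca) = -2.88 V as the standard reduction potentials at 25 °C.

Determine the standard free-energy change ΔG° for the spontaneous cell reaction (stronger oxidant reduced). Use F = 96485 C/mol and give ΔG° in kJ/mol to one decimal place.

-32.8 kJ/mol

Ca²⁺/Ca (E° = -2.88 V) is the cathode; Li⁺/Li (E° = -3.05 V) is the anode, so E°cell = +0.17 V.
Balancing electrons gives n = 2 (lcm of 2 and 1).
ΔG° = −nFE° = −(2)(96485)(+0.17) = -32,805 J = -32.8 kJ/mol.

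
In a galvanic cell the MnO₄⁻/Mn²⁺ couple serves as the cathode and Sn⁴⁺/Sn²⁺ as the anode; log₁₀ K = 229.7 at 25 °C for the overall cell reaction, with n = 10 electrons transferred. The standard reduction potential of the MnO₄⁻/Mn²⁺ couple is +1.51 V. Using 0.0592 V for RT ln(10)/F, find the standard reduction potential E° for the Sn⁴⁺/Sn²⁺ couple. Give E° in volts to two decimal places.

E°cell = (0.0592/n)·log K = (0.0592/10)(229.7) = +1.360 V.
Since MnO₄⁻/Mn²⁺ is the cathode and Sn⁴⁺/Sn²⁺ the anode, E°cell = E°(MnO₄⁻/Mn²⁺) − E°(Sn⁴⁺/Sn²⁺).
So E°(Sn⁴⁺/Sn²⁺) = E°(MnO₄⁻/Mn²⁺) − E°cell = (+1.51) − (+1.360) = +0.15 V.

+0.15 V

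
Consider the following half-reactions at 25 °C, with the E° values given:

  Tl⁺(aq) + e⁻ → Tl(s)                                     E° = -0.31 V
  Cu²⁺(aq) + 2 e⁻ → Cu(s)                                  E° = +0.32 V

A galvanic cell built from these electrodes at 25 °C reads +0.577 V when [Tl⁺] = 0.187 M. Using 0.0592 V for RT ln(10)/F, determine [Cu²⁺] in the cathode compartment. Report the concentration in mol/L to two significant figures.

Cu²⁺/Cu is the cathode, Tl⁺/Tl the anode: E°cell = +0.63 V, n = 2.
Overall reaction: Cu²⁺(aq) + 2 Tl(s) → Cu(s) + 2 Tl⁺(aq); Q = [Tl⁺]^2/[Cu²⁺]^1.
From E = E° − (0.0592/n) log Q: log Q = (E° − E)·n/0.0592 = (+0.63 − (+0.577))·2/0.0592 = 1.7905.
So 1·log[Cu²⁺] = 2·log(0.187) − log Q = -1.4563 − (1.7905) = -3.2468; [Cu²⁺] = 10^(-3.2468) ≈ 0.00057 M.

0.00057 M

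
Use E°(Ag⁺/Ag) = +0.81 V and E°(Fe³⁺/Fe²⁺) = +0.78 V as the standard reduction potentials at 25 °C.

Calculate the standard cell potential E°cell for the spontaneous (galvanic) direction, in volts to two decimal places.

+0.03 V

The Ag⁺/Ag couple has the higher reduction potential, so it is the cathode; Fe³⁺/Fe²⁺ is oxidised at the anode.
E°cell = E°(cathode) − E°(anode) = (+0.81) − (+0.78) = +0.03 V.
Since E°cell > 0, the reaction is spontaneous under standard conditions.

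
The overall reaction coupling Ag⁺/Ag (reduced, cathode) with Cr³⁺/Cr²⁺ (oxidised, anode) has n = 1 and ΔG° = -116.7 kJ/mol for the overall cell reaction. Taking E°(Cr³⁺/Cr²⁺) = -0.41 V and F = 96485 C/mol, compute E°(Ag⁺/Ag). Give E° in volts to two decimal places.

E°cell = −ΔG°/(nF) = −(-116.7×10³)/((1)(96485)) = +1.210 V.
Since Ag⁺/Ag is the cathode and Cr³⁺/Cr²⁺ the anode, E°cell = E°(Ag⁺/Ag) − E°(Cr³⁺/Cr²⁺).
So E°(Ag⁺/Ag) = E°cell + E°(Cr³⁺/Cr²⁺) = +1.210 + (-0.41) = +0.80 V.

+0.80 V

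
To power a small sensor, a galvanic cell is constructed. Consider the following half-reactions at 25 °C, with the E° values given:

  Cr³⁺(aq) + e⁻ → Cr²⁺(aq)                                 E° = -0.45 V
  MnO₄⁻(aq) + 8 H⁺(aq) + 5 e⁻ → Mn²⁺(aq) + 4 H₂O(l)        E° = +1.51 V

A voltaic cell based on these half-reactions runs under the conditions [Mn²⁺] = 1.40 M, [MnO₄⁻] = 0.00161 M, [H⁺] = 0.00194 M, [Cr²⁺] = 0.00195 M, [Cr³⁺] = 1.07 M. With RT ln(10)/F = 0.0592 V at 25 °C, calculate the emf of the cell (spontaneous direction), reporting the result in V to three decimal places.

MnO₄⁻/Mn²⁺ is the cathode (higher E°), Cr³⁺/Cr²⁺ the anode: E°cell = +1.51 − (-0.45) = +1.96 V, n = 5.
Overall: MnO₄⁻(aq) + 8 H⁺(aq) + 5 Cr²⁺(aq) → Mn²⁺(aq) + 4 H₂O(l) + 5 Cr³⁺(aq)
Q = [Mn²⁺]·[Cr³⁺]^5 / ([MnO₄⁻]·[H⁺]^8·[Cr²⁺]^5); log Q = 38.334.
E = E° − (0.0592/n) log Q = +1.96 − (0.0592/5)(38.334) = +1.506 V.

+1.506 V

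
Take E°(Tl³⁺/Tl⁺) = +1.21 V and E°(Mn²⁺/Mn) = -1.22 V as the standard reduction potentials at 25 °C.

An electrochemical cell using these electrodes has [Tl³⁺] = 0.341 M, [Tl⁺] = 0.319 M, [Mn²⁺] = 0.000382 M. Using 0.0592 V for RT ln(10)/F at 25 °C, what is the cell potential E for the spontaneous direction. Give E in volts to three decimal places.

+2.532 V

Tl³⁺/Tl⁺ is the cathode (higher E°), Mn²⁺/Mn the anode: E°cell = +1.21 − (-1.22) = +2.43 V, n = 2.
Overall: Tl³⁺(aq) + Mn(s) → Tl⁺(aq) + Mn²⁺(aq)
Q = [Tl⁺]·[Mn²⁺] / ([Tl³⁺]); log Q = -3.447.
E = E° − (0.0592/n) log Q = +2.43 − (0.0592/2)(-3.447) = +2.532 V.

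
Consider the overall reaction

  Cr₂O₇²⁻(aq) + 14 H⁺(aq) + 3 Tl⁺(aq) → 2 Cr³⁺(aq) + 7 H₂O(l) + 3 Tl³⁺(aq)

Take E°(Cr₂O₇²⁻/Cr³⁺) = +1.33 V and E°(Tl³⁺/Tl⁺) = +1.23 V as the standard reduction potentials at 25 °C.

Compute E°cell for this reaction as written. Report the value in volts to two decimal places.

The Cr₂O₇²⁻/Cr³⁺ couple has the higher reduction potential, so it is the cathode; Tl³⁺/Tl⁺ is oxidised at the anode.
E°cell = E°(cathode) − E°(anode) = (+1.33) − (+1.23) = +0.10 V.
Since E°cell > 0, the reaction is spontaneous under standard conditions.

+0.10 V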